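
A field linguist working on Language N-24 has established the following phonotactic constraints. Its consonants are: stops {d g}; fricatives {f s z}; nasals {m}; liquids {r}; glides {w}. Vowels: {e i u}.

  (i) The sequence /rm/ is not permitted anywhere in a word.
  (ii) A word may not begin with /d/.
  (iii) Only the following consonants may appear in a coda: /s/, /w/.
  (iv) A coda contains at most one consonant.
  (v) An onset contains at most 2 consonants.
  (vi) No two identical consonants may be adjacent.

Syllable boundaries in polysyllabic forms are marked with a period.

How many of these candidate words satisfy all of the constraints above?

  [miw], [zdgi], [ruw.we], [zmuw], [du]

[miw] — σ1 onset /m/, coda /w/ ok → permitted
[zdgi] — violates constraint (v): syllable 1 onset /zdg/ has 3 consonants (> 2) → not permitted
[ruw.we] — violates constraint (vi): adjacent identical consonants /ww/ → not permitted
[zmuw] — σ1 onset /zm/ (2C), coda /w/ ok → permitted
[du] — violates constraint (ii): word begins with /d/ → not permitted
Permitted: [miw], [zmuw] → 2.

2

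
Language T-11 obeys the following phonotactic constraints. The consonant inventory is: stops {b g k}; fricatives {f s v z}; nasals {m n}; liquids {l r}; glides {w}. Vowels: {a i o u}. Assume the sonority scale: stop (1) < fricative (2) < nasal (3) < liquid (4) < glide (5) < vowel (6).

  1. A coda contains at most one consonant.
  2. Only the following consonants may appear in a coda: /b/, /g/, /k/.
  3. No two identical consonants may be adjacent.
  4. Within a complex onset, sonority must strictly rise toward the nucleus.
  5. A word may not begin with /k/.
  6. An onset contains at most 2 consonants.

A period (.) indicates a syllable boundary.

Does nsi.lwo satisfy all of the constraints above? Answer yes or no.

no

nsi.lwo — violates constraint 4: syllable 1 onset /ns/: /n/ (nasal, 3) → /s/ (fricative, 2) does not rise → not permitted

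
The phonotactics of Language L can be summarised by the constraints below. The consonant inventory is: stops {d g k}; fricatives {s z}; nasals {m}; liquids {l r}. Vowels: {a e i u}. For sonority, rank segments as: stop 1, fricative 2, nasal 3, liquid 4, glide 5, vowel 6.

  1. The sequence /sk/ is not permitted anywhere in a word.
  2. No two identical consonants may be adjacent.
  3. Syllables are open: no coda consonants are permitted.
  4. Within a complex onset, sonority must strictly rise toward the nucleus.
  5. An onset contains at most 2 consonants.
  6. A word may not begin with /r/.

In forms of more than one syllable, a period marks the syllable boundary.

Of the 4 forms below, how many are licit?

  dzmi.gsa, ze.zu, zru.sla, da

3

dzmi.gsa — violates constraint 5: syllable 1 onset /dzm/ has 3 consonants (> 2) → illicit
ze.zu — σ1 onset /z/, coda /∅/ ok; σ2 onset /z/, coda /∅/ ok → licit
zru.sla — σ1 onset /zr/ (2→4 rises), coda /∅/ ok; σ2 onset /sl/ (2→4 rises), coda /∅/ ok → licit
da — σ1 onset /d/, coda /∅/ ok → licit
Licit: ze.zu, zru.sla, da → 3.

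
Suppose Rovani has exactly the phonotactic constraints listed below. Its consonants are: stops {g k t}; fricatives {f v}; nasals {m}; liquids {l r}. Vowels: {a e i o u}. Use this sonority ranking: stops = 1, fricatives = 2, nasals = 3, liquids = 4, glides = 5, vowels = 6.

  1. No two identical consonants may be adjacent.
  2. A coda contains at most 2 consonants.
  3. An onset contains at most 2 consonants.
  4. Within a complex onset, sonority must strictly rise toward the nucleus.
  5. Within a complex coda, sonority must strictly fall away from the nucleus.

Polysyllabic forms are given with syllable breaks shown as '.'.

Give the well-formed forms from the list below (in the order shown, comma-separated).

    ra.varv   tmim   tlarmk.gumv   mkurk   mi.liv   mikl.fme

ra.varv — σ1 onset /r/, coda /∅/ ok; σ2 onset /v/, coda /rv/ (4→2 falls) ok → well-formed
tmim — σ1 onset /tm/ (1→3 rises), coda /m/ ok → well-formed
tlarmk.gumv — violates constraint 2: syllable 1 coda /rmk/ has 3 consonants (> 2) → ill-formed
mkurk — violates constraint 4: syllable 1 onset /mk/: /m/ (nasal, 3) → /k/ (stop, 1) does not rise → ill-formed
mi.liv — σ1 onset /m/, coda /∅/ ok; σ2 onset /l/, coda /v/ ok → well-formed
mikl.fme — violates constraint 5: syllable 1 coda /kl/: /k/ (stop, 1) → /l/ (liquid, 4) does not fall → ill-formed

ra.varv, tmim, mi.liv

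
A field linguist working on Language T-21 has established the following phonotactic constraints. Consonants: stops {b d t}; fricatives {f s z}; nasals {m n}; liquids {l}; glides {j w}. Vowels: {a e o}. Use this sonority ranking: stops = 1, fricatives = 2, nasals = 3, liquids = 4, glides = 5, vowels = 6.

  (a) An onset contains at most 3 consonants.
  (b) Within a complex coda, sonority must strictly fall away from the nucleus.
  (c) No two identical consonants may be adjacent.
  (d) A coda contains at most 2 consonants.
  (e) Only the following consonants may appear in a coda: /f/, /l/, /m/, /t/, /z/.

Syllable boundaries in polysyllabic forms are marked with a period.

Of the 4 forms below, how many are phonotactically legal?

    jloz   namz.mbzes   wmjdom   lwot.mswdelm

1

jloz — σ1 onset /jl/ (2C), coda /z/ ok → phonotactically legal
namz.mbzes — violates constraint (e): syllable 2 coda contains /s/, which is not a licensed coda consonant → phonotactically illegal
wmjdom — violates constraint (a): syllable 1 onset /wmjd/ has 4 consonants (> 3) → phonotactically illegal
lwot.mswdelm — violates constraint (a): syllable 2 onset /mswd/ has 4 consonants (> 3) → phonotactically illegal
Phonotactically legal: jloz → 1.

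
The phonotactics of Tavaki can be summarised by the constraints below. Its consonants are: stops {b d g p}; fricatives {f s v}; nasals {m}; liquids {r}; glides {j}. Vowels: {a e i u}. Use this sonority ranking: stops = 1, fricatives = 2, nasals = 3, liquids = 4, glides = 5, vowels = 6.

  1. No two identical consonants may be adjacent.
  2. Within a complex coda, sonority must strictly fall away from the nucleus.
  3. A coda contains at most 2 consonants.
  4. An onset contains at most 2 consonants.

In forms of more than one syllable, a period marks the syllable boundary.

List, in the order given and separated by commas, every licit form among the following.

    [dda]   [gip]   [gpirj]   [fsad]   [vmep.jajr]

[dda] — violates constraint 1: adjacent identical consonants /dd/ → illicit
[gip] — σ1 onset /g/, coda /p/ ok → licit
[gpirj] — violates constraint 2: syllable 1 coda /rj/: /r/ (liquid, 4) → /j/ (glide, 5) does not fall → illicit
[fsad] — σ1 onset /fs/ (2C), coda /d/ ok → licit
[vmep.jajr] — σ1 onset /vm/ (2C), coda /p/ ok; σ2 onset /j/, coda /jr/ (5→4 falls) ok → licit

[gip], [fsad], [vmep.jajr]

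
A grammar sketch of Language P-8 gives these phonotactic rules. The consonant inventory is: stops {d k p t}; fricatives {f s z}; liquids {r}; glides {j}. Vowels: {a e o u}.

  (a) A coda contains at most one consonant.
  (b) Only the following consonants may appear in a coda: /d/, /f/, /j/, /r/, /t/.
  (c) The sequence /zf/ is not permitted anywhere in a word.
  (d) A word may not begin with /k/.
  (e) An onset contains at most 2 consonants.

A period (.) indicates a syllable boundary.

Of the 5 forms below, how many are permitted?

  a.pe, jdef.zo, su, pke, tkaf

a.pe — σ1 onset /∅/, coda /∅/ ok; σ2 onset /p/, coda /∅/ ok → permitted
jdef.zo — σ1 onset /jd/ (2C), coda /f/ ok; σ2 onset /z/, coda /∅/ ok → permitted
su — σ1 onset /s/, coda /∅/ ok → permitted
pke — σ1 onset /pk/ (2C), coda /∅/ ok → permitted
tkaf — σ1 onset /tk/ (2C), coda /f/ ok → permitted
Permitted: a.pe, jdef.zo, su, pke, tkaf → 5.

5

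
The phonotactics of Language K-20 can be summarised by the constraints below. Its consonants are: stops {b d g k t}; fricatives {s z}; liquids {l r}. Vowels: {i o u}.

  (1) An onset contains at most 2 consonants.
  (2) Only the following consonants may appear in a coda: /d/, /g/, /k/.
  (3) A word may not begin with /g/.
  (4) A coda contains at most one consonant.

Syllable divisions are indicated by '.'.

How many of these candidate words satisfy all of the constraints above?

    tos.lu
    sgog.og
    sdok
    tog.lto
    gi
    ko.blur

tos.lu — violates constraint 2: syllable 1 coda contains /s/, which is not a licensed coda consonant → phonotactically illegal
sgog.og — σ1 onset /sg/ (2C), coda /g/ ok; σ2 onset /∅/, coda /g/ ok → phonotactically legal
sdok — σ1 onset /sd/ (2C), coda /k/ ok → phonotactically legal
tog.lto — σ1 onset /t/, coda /g/ ok; σ2 onset /lt/ (2C), coda /∅/ ok → phonotactically legal
gi — violates constraint 3: word begins with /g/ → phonotactically illegal
ko.blur — violates constraint 2: syllable 2 coda contains /r/, which is not a licensed coda consonant → phonotactically illegal
Phonotactically legal: sgog.og, sdok, tog.lto → 3.

3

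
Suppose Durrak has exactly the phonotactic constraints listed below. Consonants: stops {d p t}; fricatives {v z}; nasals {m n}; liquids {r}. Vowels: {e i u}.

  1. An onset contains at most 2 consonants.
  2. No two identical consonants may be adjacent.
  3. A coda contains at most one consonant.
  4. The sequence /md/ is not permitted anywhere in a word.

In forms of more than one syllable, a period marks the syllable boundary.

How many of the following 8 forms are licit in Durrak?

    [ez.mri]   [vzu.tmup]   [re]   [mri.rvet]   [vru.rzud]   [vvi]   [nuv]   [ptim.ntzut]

[ez.mri] — σ1 onset /∅/, coda /z/ ok; σ2 onset /mr/ (2C), coda /∅/ ok → licit
[vzu.tmup] — σ1 onset /vz/ (2C), coda /∅/ ok; σ2 onset /tm/ (2C), coda /p/ ok → licit
[re] — σ1 onset /r/, coda /∅/ ok → licit
[mri.rvet] — σ1 onset /mr/ (2C), coda /∅/ ok; σ2 onset /rv/ (2C), coda /t/ ok → licit
[vru.rzud] — σ1 onset /vr/ (2C), coda /∅/ ok; σ2 onset /rz/ (2C), coda /d/ ok → licit
[vvi] — violates constraint 2: adjacent identical consonants /vv/ → illicit
[nuv] — σ1 onset /n/, coda /v/ ok → licit
[ptim.ntzut] — violates constraint 1: syllable 2 onset /ntz/ has 3 consonants (> 2) → illicit
Licit: [ez.mri], [vzu.tmup], [re], [mri.rvet], [vru.rzud], [nuv] → 6.

6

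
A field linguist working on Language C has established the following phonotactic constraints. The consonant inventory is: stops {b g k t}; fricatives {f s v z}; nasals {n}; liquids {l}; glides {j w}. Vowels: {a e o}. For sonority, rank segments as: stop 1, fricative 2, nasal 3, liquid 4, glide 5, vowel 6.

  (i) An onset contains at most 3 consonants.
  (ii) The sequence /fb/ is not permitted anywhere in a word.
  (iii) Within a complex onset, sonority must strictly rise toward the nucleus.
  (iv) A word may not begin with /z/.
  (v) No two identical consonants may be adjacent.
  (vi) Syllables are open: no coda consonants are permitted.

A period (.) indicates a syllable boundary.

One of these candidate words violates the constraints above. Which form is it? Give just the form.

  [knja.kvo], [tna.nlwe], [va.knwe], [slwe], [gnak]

[gnak]

[knja.kvo] — σ1 onset /knj/ (1→3→5 rises), coda /∅/ ok; σ2 onset /kv/ (1→2 rises), coda /∅/ ok → well-formed
[tna.nlwe] — σ1 onset /tn/ (1→3 rises), coda /∅/ ok; σ2 onset /nlw/ (3→4→5 rises), coda /∅/ ok → well-formed
[va.knwe] — σ1 onset /v/, coda /∅/ ok; σ2 onset /knw/ (1→3→5 rises), coda /∅/ ok → well-formed
[slwe] — σ1 onset /slw/ (2→4→5 rises), coda /∅/ ok → well-formed
[gnak] — violates constraint (vi): syllable 1 coda /k/ has 1 consonant (> 0) → ill-formed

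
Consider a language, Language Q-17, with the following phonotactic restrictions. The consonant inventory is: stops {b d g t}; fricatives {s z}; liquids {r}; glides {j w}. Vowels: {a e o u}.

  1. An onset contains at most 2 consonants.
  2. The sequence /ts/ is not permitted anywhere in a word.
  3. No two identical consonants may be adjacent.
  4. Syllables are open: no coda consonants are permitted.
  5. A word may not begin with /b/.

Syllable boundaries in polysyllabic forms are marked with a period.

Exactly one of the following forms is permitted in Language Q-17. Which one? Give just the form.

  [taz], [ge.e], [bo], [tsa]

[ge.e]

[taz] — violates constraint 4: syllable 1 coda /z/ has 1 consonant (> 0) → not permitted
[ge.e] — σ1 onset /g/, coda /∅/ ok; σ2 onset /∅/, coda /∅/ ok → permitted
[bo] — violates constraint 5: word begins with /b/ → not permitted
[tsa] — violates constraint 2: contains banned sequence /ts/ → not permitted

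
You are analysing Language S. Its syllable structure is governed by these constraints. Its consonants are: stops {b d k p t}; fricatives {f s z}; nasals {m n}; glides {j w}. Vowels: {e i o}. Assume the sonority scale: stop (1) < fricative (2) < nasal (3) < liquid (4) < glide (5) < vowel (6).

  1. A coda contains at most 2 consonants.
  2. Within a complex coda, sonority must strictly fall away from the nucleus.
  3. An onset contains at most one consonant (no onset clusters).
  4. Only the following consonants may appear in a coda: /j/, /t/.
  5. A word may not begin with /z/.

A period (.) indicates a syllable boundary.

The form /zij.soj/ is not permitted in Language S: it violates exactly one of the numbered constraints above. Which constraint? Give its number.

5

/zij.soj/: word begins with /z/.
This is a violation of constraint 5: "A word may not begin with /z/."
The remaining constraints (1, 2, 3, 4) are satisfied.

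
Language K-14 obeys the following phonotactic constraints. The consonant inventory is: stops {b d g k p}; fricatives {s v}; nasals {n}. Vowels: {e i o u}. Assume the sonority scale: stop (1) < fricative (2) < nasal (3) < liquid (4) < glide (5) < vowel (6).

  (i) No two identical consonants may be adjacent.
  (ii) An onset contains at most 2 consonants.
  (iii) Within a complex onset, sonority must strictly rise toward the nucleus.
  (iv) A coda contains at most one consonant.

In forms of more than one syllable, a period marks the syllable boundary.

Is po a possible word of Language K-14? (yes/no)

po — σ1 onset /p/, coda /∅/ ok → licit

yes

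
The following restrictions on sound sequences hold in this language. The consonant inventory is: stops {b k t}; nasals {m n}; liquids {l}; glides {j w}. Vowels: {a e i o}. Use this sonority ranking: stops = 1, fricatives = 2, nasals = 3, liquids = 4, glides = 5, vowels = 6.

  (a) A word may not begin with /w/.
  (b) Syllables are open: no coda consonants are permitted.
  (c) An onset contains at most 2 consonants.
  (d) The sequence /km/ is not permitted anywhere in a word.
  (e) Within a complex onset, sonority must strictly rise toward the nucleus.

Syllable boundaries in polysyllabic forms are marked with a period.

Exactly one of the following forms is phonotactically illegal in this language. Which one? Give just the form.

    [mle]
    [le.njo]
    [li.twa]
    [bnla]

[bnla]

[mle] — σ1 onset /ml/ (3→4 rises), coda /∅/ ok → phonotactically legal
[le.njo] — σ1 onset /l/, coda /∅/ ok; σ2 onset /nj/ (3→5 rises), coda /∅/ ok → phonotactically legal
[li.twa] — σ1 onset /l/, coda /∅/ ok; σ2 onset /tw/ (1→5 rises), coda /∅/ ok → phonotactically legal
[bnla] — violates constraint (c): syllable 1 onset /bnl/ has 3 consonants (> 2) → phonotactically illegal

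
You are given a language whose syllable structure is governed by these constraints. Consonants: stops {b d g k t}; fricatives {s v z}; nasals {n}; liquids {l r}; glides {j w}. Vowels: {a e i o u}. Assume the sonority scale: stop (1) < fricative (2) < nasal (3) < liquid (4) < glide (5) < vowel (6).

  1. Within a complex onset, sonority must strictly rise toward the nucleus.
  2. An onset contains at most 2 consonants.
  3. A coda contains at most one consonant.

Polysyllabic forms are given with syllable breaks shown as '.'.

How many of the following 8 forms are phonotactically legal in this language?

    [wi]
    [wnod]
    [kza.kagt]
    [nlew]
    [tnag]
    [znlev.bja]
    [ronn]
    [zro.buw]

4

[wi] — σ1 onset /w/, coda /∅/ ok → phonotactically legal
[wnod] — violates constraint 1: syllable 1 onset /wn/: /w/ (glide, 5) → /n/ (nasal, 3) does not rise → phonotactically illegal
[kza.kagt] — violates constraint 3: syllable 2 coda /gt/ has 2 consonants (> 1) → phonotactically illegal
[nlew] — σ1 onset /nl/ (3→4 rises), coda /w/ ok → phonotactically legal
[tnag] — σ1 onset /tn/ (1→3 rises), coda /g/ ok → phonotactically legal
[znlev.bja] — violates constraint 2: syllable 1 onset /znl/ has 3 consonants (> 2) → phonotactically illegal
[ronn] — violates constraint 3: syllable 1 coda /nn/ has 2 consonants (> 1) → phonotactically illegal
[zro.buw] — σ1 onset /zr/ (2→4 rises), coda /∅/ ok; σ2 onset /b/, coda /w/ ok → phonotactically legal
Phonotactically legal: [wi], [nlew], [tnag], [zro.buw] → 4.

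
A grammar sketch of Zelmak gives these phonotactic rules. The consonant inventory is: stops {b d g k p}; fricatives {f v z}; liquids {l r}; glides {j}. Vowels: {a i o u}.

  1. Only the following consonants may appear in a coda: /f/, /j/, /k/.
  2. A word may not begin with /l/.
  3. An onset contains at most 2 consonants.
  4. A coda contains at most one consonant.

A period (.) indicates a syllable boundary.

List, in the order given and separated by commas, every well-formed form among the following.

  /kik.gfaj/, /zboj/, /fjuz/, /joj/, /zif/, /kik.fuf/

/kik.gfaj/ — σ1 onset /k/, coda /k/ ok; σ2 onset /gf/ (2C), coda /j/ ok → well-formed
/zboj/ — σ1 onset /zb/ (2C), coda /j/ ok → well-formed
/fjuz/ — violates constraint 1: syllable 1 coda contains /z/, which is not a licensed coda consonant → ill-formed
/joj/ — σ1 onset /j/, coda /j/ ok → well-formed
/zif/ — σ1 onset /z/, coda /f/ ok → well-formed
/kik.fuf/ — σ1 onset /k/, coda /k/ ok; σ2 onset /f/, coda /f/ ok → well-formed

/kik.gfaj/, /zboj/, /joj/, /zif/, /kik.fuf/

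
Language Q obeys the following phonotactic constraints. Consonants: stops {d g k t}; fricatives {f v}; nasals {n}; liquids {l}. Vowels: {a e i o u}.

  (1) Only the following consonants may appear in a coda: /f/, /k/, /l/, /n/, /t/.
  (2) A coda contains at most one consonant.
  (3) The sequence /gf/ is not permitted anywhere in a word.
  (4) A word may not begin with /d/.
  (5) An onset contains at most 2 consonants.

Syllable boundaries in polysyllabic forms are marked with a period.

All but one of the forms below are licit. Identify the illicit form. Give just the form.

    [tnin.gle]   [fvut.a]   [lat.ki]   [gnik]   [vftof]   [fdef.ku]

[vftof]

[tnin.gle] — σ1 onset /tn/ (2C), coda /n/ ok; σ2 onset /gl/ (2C), coda /∅/ ok → licit
[fvut.a] — σ1 onset /fv/ (2C), coda /t/ ok; σ2 onset /∅/, coda /∅/ ok → licit
[lat.ki] — σ1 onset /l/, coda /t/ ok; σ2 onset /k/, coda /∅/ ok → licit
[gnik] — σ1 onset /gn/ (2C), coda /k/ ok → licit
[vftof] — violates constraint 5: syllable 1 onset /vft/ has 3 consonants (> 2) → illicit
[fdef.ku] — σ1 onset /fd/ (2C), coda /f/ ok; σ2 onset /k/, coda /∅/ ok → licit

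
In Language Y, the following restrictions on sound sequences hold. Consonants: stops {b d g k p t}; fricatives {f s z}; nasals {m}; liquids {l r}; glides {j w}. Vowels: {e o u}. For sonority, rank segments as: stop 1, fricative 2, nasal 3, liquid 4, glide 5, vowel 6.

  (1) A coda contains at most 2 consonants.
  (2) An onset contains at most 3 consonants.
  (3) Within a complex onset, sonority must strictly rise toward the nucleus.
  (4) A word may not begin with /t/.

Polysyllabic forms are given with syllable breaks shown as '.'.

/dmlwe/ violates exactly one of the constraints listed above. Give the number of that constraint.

/dmlwe/: syllable 1 onset /dmlw/ has 4 consonants (> 3).
This is a violation of constraint 2: "An onset contains at most 3 consonants."
The remaining constraints (1, 3, 4) are satisfied.

2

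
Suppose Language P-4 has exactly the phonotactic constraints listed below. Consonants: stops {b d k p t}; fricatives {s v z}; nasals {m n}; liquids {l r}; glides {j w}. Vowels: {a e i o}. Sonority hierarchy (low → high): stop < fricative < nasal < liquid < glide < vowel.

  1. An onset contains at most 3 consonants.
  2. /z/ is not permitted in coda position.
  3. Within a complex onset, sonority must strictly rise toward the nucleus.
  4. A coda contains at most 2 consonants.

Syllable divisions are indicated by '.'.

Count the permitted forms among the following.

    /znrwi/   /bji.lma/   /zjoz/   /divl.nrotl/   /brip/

2

/znrwi/ — violates constraint 1: syllable 1 onset /znrw/ has 4 consonants (> 3) → not permitted
/bji.lma/ — violates constraint 3: syllable 2 onset /lm/: /l/ (liquid, 4) → /m/ (nasal, 3) does not rise → not permitted
/zjoz/ — violates constraint 2: syllable 1 coda contains /z/ → not permitted
/divl.nrotl/ — σ1 onset /d/, coda /vl/ (2C) ok; σ2 onset /nr/ (3→4 rises), coda /tl/ (2C) ok → permitted
/brip/ — σ1 onset /br/ (1→4 rises), coda /p/ ok → permitted
Permitted: /divl.nrotl/, /brip/ → 2.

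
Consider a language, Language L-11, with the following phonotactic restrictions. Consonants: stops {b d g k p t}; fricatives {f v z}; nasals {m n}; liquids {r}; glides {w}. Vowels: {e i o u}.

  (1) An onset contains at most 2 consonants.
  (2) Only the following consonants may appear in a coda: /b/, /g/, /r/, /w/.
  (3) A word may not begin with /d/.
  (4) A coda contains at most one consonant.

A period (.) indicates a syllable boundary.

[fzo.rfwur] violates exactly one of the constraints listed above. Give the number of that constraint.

1

[fzo.rfwur]: syllable 2 onset /rfw/ has 3 consonants (> 2).
This is a violation of constraint 1: "An onset contains at most 2 consonants."
The remaining constraints (2, 3, 4) are satisfied.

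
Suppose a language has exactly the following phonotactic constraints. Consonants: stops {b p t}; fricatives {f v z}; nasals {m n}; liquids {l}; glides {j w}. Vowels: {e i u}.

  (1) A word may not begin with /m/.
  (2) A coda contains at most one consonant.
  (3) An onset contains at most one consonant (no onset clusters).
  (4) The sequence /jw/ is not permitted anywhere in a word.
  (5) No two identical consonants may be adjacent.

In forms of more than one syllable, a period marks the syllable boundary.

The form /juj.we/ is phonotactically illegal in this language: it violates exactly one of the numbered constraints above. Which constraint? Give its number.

4

/juj.we/: contains banned sequence /jw/.
This is a violation of constraint 4: "The sequence /jw/ is not permitted anywhere in a word."
The remaining constraints (1, 2, 3, 5) are satisfied.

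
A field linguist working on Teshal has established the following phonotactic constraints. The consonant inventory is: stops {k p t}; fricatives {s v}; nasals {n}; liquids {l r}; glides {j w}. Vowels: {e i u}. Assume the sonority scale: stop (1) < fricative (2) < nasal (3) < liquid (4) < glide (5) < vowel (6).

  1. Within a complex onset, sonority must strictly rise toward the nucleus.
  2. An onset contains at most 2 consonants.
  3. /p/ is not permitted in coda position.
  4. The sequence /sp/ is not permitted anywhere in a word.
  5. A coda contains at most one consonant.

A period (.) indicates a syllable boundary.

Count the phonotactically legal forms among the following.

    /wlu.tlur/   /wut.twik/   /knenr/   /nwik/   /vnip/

2

/wlu.tlur/ — violates constraint 1: syllable 1 onset /wl/: /w/ (glide, 5) → /l/ (liquid, 4) does not rise → phonotactically illegal
/wut.twik/ — σ1 onset /w/, coda /t/ ok; σ2 onset /tw/ (1→5 rises), coda /k/ ok → phonotactically legal
/knenr/ — violates constraint 5: syllable 1 coda /nr/ has 2 consonants (> 1) → phonotactically illegal
/nwik/ — σ1 onset /nw/ (3→5 rises), coda /k/ ok → phonotactically legal
/vnip/ — violates constraint 3: syllable 1 coda contains /p/ → phonotactically illegal
Phonotactically legal: /wut.twik/, /nwik/ → 2.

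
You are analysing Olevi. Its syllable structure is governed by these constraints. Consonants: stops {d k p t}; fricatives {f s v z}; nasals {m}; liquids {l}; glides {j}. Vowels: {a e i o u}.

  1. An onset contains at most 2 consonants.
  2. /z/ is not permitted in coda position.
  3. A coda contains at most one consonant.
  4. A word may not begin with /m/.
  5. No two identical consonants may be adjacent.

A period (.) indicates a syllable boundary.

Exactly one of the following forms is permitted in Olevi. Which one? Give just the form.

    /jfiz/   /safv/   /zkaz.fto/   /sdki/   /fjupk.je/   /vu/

/jfiz/ — violates constraint 2: syllable 1 coda contains /z/ → not permitted
/safv/ — violates constraint 3: syllable 1 coda /fv/ has 2 consonants (> 1) → not permitted
/zkaz.fto/ — violates constraint 2: syllable 1 coda contains /z/ → not permitted
/sdki/ — violates constraint 1: syllable 1 onset /sdk/ has 3 consonants (> 2) → not permitted
/fjupk.je/ — violates constraint 3: syllable 1 coda /pk/ has 2 consonants (> 1) → not permitted
/vu/ — σ1 onset /v/, coda /∅/ ok → permitted

/vu/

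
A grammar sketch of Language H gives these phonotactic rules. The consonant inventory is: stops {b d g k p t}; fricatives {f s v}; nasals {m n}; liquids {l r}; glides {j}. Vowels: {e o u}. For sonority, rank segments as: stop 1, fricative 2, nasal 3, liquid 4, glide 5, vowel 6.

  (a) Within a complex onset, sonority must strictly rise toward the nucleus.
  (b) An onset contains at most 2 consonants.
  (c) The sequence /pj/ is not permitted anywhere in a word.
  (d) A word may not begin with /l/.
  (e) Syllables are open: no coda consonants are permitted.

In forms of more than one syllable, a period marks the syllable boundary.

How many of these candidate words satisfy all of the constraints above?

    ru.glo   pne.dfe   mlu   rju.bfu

ru.glo — σ1 onset /r/, coda /∅/ ok; σ2 onset /gl/ (1→4 rises), coda /∅/ ok → phonotactically legal
pne.dfe — σ1 onset /pn/ (1→3 rises), coda /∅/ ok; σ2 onset /df/ (1→2 rises), coda /∅/ ok → phonotactically legal
mlu — σ1 onset /ml/ (3→4 rises), coda /∅/ ok → phonotactically legal
rju.bfu — σ1 onset /rj/ (4→5 rises), coda /∅/ ok; σ2 onset /bf/ (1→2 rises), coda /∅/ ok → phonotactically legal
Phonotactically legal: ru.glo, pne.dfe, mlu, rju.bfu → 4.

4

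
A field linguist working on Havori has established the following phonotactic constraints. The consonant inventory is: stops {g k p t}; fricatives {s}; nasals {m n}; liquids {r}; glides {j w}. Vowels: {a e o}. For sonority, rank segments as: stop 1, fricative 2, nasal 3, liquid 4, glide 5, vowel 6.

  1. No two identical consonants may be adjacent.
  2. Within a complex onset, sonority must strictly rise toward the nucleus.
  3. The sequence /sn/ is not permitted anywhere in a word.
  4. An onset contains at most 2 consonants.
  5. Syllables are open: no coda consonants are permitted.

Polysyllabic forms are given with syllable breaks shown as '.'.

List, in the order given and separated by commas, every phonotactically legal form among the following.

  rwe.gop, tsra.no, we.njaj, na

rwe.gop — violates constraint 5: syllable 2 coda /p/ has 1 consonant (> 0) → phonotactically illegal
tsra.no — violates constraint 4: syllable 1 onset /tsr/ has 3 consonants (> 2) → phonotactically illegal
we.njaj — violates constraint 5: syllable 2 coda /j/ has 1 consonant (> 0) → phonotactically illegal
na — σ1 onset /n/, coda /∅/ ok → phonotactically legal

na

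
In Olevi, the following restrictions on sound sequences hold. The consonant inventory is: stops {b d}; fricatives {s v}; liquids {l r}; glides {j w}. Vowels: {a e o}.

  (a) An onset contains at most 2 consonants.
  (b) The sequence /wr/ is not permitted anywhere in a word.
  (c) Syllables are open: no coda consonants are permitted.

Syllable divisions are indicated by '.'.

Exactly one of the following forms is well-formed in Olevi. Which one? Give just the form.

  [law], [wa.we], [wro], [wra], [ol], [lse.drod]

[wa.we]

[law] — violates constraint (c): syllable 1 coda /w/ has 1 consonant (> 0) → ill-formed
[wa.we] — σ1 onset /w/, coda /∅/ ok; σ2 onset /w/, coda /∅/ ok → well-formed
[wro] — violates constraint (b): contains banned sequence /wr/ → ill-formed
[wra] — violates constraint (b): contains banned sequence /wr/ → ill-formed
[ol] — violates constraint (c): syllable 1 coda /l/ has 1 consonant (> 0) → ill-formed
[lse.drod] — violates constraint (c): syllable 2 coda /d/ has 1 consonant (> 0) → ill-formed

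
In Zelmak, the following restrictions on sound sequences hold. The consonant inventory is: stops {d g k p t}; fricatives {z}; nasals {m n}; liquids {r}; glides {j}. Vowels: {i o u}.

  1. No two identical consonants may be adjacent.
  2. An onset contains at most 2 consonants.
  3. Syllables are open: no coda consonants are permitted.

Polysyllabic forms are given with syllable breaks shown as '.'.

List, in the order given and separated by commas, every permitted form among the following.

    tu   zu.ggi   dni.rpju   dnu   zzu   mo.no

tu, dnu, mo.no

tu — σ1 onset /t/, coda /∅/ ok → permitted
zu.ggi — violates constraint 1: adjacent identical consonants /gg/ → not permitted
dni.rpju — violates constraint 2: syllable 2 onset /rpj/ has 3 consonants (> 2) → not permitted
dnu — σ1 onset /dn/ (2C), coda /∅/ ok → permitted
zzu — violates constraint 1: adjacent identical consonants /zz/ → not permitted
mo.no — σ1 onset /m/, coda /∅/ ok; σ2 onset /n/, coda /∅/ ok → permitted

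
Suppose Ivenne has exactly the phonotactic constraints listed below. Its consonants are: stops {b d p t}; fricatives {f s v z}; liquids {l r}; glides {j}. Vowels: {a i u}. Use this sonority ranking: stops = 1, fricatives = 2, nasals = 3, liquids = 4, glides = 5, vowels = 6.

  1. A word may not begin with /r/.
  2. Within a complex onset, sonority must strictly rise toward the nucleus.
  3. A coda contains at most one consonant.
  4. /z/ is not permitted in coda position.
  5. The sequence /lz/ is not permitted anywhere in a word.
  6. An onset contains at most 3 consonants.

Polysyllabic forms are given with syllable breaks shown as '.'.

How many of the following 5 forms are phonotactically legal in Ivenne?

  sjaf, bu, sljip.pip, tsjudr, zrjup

sjaf — σ1 onset /sj/ (2→5 rises), coda /f/ ok → phonotactically legal
bu — σ1 onset /b/, coda /∅/ ok → phonotactically legal
sljip.pip — σ1 onset /slj/ (2→4→5 rises), coda /p/ ok; σ2 onset /p/, coda /p/ ok → phonotactically legal
tsjudr — violates constraint 3: syllable 1 coda /dr/ has 2 consonants (> 1) → phonotactically illegal
zrjup — σ1 onset /zrj/ (2→4→5 rises), coda /p/ ok → phonotactically legal
Phonotactically legal: sjaf, bu, sljip.pip, zrjup → 4.

4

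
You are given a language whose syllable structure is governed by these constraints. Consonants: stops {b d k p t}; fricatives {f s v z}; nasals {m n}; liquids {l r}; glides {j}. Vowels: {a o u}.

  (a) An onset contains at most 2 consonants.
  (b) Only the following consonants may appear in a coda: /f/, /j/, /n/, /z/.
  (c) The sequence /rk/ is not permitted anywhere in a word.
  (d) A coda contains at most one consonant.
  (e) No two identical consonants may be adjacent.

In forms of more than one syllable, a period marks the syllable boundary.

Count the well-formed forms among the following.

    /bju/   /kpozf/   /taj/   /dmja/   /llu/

2

/bju/ — σ1 onset /bj/ (2C), coda /∅/ ok → well-formed
/kpozf/ — violates constraint (d): syllable 1 coda /zf/ has 2 consonants (> 1) → ill-formed
/taj/ — σ1 onset /t/, coda /j/ ok → well-formed
/dmja/ — violates constraint (a): syllable 1 onset /dmj/ has 3 consonants (> 2) → ill-formed
/llu/ — violates constraint (e): adjacent identical consonants /ll/ → ill-formed
Well-formed: /bju/, /taj/ → 2.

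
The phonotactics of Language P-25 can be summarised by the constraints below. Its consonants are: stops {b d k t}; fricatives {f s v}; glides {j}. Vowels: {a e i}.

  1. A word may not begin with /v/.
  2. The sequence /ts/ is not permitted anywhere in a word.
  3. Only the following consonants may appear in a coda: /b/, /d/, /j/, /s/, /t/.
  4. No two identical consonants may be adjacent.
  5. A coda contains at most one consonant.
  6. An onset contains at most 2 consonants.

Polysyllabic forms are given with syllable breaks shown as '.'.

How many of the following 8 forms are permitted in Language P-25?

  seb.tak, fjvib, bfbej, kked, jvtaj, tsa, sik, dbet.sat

seb.tak — violates constraint 3: syllable 2 coda contains /k/, which is not a licensed coda consonant → not permitted
fjvib — violates constraint 6: syllable 1 onset /fjv/ has 3 consonants (> 2) → not permitted
bfbej — violates constraint 6: syllable 1 onset /bfb/ has 3 consonants (> 2) → not permitted
kked — violates constraint 4: adjacent identical consonants /kk/ → not permitted
jvtaj — violates constraint 6: syllable 1 onset /jvt/ has 3 consonants (> 2) → not permitted
tsa — violates constraint 2: contains banned sequence /ts/ → not permitted
sik — violates constraint 3: syllable 1 coda contains /k/, which is not a licensed coda consonant → not permitted
dbet.sat — violates constraint 2: contains banned sequence /ts/ → not permitted
No form is permitted → 0.

0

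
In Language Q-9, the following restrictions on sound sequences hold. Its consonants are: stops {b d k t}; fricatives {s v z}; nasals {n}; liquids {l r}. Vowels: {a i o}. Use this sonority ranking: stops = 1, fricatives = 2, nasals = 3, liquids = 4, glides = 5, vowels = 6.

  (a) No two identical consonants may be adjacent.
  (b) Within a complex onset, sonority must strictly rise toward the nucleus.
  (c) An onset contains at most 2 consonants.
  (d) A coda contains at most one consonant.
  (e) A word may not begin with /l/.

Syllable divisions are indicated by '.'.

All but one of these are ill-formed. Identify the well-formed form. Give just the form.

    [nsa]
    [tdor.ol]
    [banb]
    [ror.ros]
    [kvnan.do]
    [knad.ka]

[knad.ka]

[nsa] — violates constraint (b): syllable 1 onset /ns/: /n/ (nasal, 3) → /s/ (fricative, 2) does not rise → ill-formed
[tdor.ol] — violates constraint (b): syllable 1 onset /td/: /t/ (stop, 1) → /d/ (stop, 1) does not rise → ill-formed
[banb] — violates constraint (d): syllable 1 coda /nb/ has 2 consonants (> 1) → ill-formed
[ror.ros] — violates constraint (a): adjacent identical consonants /rr/ → ill-formed
[kvnan.do] — violates constraint (c): syllable 1 onset /kvn/ has 3 consonants (> 2) → ill-formed
[knad.ka] — σ1 onset /kn/ (1→3 rises), coda /d/ ok; σ2 onset /k/, coda /∅/ ok → well-formed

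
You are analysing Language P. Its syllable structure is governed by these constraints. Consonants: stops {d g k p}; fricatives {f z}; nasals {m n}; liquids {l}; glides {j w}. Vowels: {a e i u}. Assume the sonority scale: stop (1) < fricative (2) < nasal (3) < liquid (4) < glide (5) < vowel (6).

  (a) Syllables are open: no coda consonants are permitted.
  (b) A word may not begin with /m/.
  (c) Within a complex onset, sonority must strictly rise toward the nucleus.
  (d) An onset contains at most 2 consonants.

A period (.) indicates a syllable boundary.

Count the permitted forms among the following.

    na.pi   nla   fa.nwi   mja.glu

na.pi — σ1 onset /n/, coda /∅/ ok; σ2 onset /p/, coda /∅/ ok → permitted
nla — σ1 onset /nl/ (3→4 rises), coda /∅/ ok → permitted
fa.nwi — σ1 onset /f/, coda /∅/ ok; σ2 onset /nw/ (3→5 rises), coda /∅/ ok → permitted
mja.glu — violates constraint (b): word begins with /m/ → not permitted
Permitted: na.pi, nla, fa.nwi → 3.

3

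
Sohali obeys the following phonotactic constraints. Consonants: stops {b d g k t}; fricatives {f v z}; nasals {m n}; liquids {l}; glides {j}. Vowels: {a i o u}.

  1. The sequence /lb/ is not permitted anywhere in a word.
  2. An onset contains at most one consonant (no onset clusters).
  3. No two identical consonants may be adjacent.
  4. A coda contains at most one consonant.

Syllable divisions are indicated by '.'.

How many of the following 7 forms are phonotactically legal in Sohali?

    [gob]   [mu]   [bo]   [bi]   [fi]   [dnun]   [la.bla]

5

[gob] — σ1 onset /g/, coda /b/ ok → phonotactically legal
[mu] — σ1 onset /m/, coda /∅/ ok → phonotactically legal
[bo] — σ1 onset /b/, coda /∅/ ok → phonotactically legal
[bi] — σ1 onset /b/, coda /∅/ ok → phonotactically legal
[fi] — σ1 onset /f/, coda /∅/ ok → phonotactically legal
[dnun] — violates constraint 2: syllable 1 onset /dn/ has 2 consonants (> 1) → phonotactically illegal
[la.bla] — violates constraint 2: syllable 2 onset /bl/ has 2 consonants (> 1) → phonotactically illegal
Phonotactically legal: [gob], [mu], [bo], [bi], [fi] → 5.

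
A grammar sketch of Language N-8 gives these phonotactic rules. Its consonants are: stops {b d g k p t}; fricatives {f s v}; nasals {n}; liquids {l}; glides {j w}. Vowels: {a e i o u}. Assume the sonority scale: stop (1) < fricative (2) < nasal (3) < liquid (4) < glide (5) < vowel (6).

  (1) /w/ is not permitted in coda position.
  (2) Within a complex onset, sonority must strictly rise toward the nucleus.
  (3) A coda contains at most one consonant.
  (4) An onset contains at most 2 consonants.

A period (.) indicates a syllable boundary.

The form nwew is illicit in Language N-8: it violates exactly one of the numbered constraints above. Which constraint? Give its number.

1

nwew: syllable 1 coda contains /w/.
This is a violation of constraint 1: "/w/ is not permitted in coda position."
The remaining constraints (2, 3, 4) are satisfied.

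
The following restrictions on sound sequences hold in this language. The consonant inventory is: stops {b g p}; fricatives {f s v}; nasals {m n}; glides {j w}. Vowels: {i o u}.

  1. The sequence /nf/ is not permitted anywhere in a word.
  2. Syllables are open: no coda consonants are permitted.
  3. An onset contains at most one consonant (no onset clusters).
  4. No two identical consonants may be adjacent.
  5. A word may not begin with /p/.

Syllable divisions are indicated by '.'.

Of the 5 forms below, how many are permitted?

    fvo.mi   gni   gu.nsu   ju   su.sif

fvo.mi — violates constraint 3: syllable 1 onset /fv/ has 2 consonants (> 1) → not permitted
gni — violates constraint 3: syllable 1 onset /gn/ has 2 consonants (> 1) → not permitted
gu.nsu — violates constraint 3: syllable 2 onset /ns/ has 2 consonants (> 1) → not permitted
ju — σ1 onset /j/, coda /∅/ ok → permitted
su.sif — violates constraint 2: syllable 2 coda /f/ has 1 consonant (> 0) → not permitted
Permitted: ju → 1.

1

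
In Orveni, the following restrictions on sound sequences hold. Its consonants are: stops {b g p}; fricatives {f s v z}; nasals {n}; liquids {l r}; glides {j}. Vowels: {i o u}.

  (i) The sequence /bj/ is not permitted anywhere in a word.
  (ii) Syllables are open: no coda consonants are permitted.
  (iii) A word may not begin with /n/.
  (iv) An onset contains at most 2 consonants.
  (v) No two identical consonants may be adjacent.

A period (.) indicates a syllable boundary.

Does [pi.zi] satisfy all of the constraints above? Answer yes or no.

yes

[pi.zi] — σ1 onset /p/, coda /∅/ ok; σ2 onset /z/, coda /∅/ ok → well-formed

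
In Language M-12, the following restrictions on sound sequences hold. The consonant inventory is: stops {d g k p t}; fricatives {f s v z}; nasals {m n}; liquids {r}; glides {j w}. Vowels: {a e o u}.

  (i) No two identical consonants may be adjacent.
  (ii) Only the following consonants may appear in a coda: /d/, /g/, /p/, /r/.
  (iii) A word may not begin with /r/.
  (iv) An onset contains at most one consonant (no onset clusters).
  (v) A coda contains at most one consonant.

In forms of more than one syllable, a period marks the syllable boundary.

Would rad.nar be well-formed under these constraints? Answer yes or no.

rad.nar — violates constraint (iii): word begins with /r/ → ill-formed

no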